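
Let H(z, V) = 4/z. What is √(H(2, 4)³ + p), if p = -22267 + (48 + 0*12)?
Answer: I*√22211 ≈ 149.03*I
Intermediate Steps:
p = -22219 (p = -22267 + (48 + 0) = -22267 + 48 = -22219)
√(H(2, 4)³ + p) = √((4/2)³ - 22219) = √((4*(½))³ - 22219) = √(2³ - 22219) = √(8 - 22219) = √(-22211) = I*√22211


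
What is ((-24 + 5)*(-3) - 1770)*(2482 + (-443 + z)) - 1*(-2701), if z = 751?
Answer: -4776569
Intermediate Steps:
((-24 + 5)*(-3) - 1770)*(2482 + (-443 + z)) - 1*(-2701) = ((-24 + 5)*(-3) - 1770)*(2482 + (-443 + 751)) - 1*(-2701) = (-19*(-3) - 1770)*(2482 + 308) + 2701 = (57 - 1770)*2790 + 2701 = -1713*2790 + 2701 = -4779270 + 2701 = -4776569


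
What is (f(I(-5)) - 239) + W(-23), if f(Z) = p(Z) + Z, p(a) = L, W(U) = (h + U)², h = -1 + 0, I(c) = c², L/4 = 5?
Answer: 382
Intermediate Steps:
L = 20 (L = 4*5 = 20)
h = -1
W(U) = (-1 + U)²
p(a) = 20
f(Z) = 20 + Z
(f(I(-5)) - 239) + W(-23) = ((20 + (-5)²) - 239) + (-1 - 23)² = ((20 + 25) - 239) + (-24)² = (45 - 239) + 576 = -194 + 576 = 382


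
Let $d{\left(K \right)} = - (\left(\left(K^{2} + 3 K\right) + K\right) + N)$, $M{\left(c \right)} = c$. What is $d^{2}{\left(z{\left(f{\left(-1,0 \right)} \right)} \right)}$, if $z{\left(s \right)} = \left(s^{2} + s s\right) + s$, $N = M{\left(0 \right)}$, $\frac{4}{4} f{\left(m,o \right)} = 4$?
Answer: $2073600$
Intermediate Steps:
$f{\left(m,o \right)} = 4$
$N = 0$
$z{\left(s \right)} = s + 2 s^{2}$ ($z{\left(s \right)} = \left(s^{2} + s^{2}\right) + s = 2 s^{2} + s = s + 2 s^{2}$)
$d{\left(K \right)} = - K^{2} - 4 K$ ($d{\left(K \right)} = - (\left(\left(K^{2} + 3 K\right) + K\right) + 0) = - (\left(K^{2} + 4 K\right) + 0) = - (K^{2} + 4 K) = - K^{2} - 4 K$)
$d^{2}{\left(z{\left(f{\left(-1,0 \right)} \right)} \right)} = \left(4 \left(1 + 2 \cdot 4\right) \left(-4 - 4 \left(1 + 2 \cdot 4\right)\right)\right)^{2} = \left(4 \left(1 + 8\right) \left(-4 - 4 \left(1 + 8\right)\right)\right)^{2} = \left(4 \cdot 9 \left(-4 - 4 \cdot 9\right)\right)^{2} = \left(36 \left(-4 - 36\right)\right)^{2} = \left(36 \left(-40\right)\right)^{2} = \left(-1440\right)^{2} = 2073600$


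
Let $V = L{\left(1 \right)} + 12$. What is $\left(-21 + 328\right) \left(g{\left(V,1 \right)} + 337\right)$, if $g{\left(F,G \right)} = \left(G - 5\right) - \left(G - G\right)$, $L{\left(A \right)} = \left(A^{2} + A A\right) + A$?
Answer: $102231$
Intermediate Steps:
$L{\left(A \right)} = A + 2 A^{2}$ ($L{\left(A \right)} = \left(A^{2} + A^{2}\right) + A = 2 A^{2} + A = A + 2 A^{2}$)
$V = 15$ ($V = 1 \left(1 + 2 \cdot 1\right) + 12 = 1 \left(1 + 2\right) + 12 = 1 \cdot 3 + 12 = 3 + 12 = 15$)
$g{\left(F,G \right)} = -5 + G$ ($g{\left(F,G \right)} = \left(-5 + G\right) - 0 = \left(-5 + G\right) + 0 = -5 + G$)
$\left(-21 + 328\right) \left(g{\left(V,1 \right)} + 337\right) = \left(-21 + 328\right) \left(\left(-5 + 1\right) + 337\right) = 307 \left(-4 + 337\right) = 307 \cdot 333 = 102231$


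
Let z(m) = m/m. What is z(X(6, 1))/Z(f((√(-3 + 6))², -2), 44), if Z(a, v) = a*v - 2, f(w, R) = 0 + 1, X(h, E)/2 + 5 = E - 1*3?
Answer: 1/42 ≈ 0.023810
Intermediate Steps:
X(h, E) = -16 + 2*E (X(h, E) = -10 + 2*(E - 1*3) = -10 + 2*(E - 3) = -10 + 2*(-3 + E) = -10 + (-6 + 2*E) = -16 + 2*E)
f(w, R) = 1
Z(a, v) = -2 + a*v
z(m) = 1
z(X(6, 1))/Z(f((√(-3 + 6))², -2), 44) = 1/(-2 + 1*44) = 1/(-2 + 44) = 1/42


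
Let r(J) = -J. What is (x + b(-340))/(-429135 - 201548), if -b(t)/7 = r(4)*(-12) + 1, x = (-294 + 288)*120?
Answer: 1063/630683 ≈ 0.0016855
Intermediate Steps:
x = -720 (x = -6*120 = -720)
b(t) = -343 (b(t) = -7*(-1*4*(-12) + 1) = -7*(-4*(-12) + 1) = -7*(48 + 1) = -7*49 = -343)
(x + b(-340))/(-429135 - 201548) = (-720 - 343)/(-429135 - 201548) = -1063/(-630683) = -1063*(-1/630683) = 1063/630683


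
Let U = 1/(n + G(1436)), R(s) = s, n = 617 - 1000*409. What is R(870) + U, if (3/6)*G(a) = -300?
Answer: 355815209/408983 ≈ 870.00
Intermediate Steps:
G(a) = -600 (G(a) = 2*(-300) = -600)
n = -408383 (n = 617 - 409000 = -408383)
U = -1/408983 (U = 1/(-408383 - 600) = 1/(-408983) = -1/408983 ≈ -2.4451e-6)
R(870) + U = 870 - 1/408983 = 355815209/408983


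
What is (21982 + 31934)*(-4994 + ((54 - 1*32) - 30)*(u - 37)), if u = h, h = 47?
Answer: -273569784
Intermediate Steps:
u = 47
(21982 + 31934)*(-4994 + ((54 - 1*32) - 30)*(u - 37)) = (21982 + 31934)*(-4994 + ((54 - 1*32) - 30)*(47 - 37)) = 53916*(-4994 + ((54 - 32) - 30)*10) = 53916*(-4994 + (22 - 30)*10) = 53916*(-4994 - 8*10) = 53916*(-4994 - 80) = 53916*(-5074) = -273569784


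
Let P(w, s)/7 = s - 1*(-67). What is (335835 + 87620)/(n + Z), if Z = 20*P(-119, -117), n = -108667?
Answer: -423455/115667 ≈ -3.6610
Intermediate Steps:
P(w, s) = 469 + 7*s (P(w, s) = 7*(s - 1*(-67)) = 7*(s + 67) = 7*(67 + s) = 469 + 7*s)
Z = -7000 (Z = 20*(469 + 7*(-117)) = 20*(469 - 819) = 20*(-350) = -7000)
(335835 + 87620)/(n + Z) = (335835 + 87620)/(-108667 - 7000) = 423455/(-115667) = 423455*(-1/115667) = -423455/115667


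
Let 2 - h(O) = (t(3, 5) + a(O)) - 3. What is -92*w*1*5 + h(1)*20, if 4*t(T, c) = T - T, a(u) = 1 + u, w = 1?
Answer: -400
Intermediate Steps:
t(T, c) = 0 (t(T, c) = (T - T)/4 = (1/4)*0 = 0)
h(O) = 4 - O (h(O) = 2 - ((0 + (1 + O)) - 3) = 2 - ((1 + O) - 3) = 2 - (-2 + O) = 2 + (2 - O) = 4 - O)
-92*w*1*5 + h(1)*20 = -92*1*1*5 + (4 - 1*1)*20 = -92*5 + (4 - 1)*20 = -92*5 + 3*20 = -460 + 60 = -400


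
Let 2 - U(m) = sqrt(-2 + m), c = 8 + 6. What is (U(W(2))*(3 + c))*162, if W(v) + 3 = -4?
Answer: 5508 - 8262*I ≈ 5508.0 - 8262.0*I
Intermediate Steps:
W(v) = -7 (W(v) = -3 - 4 = -7)
c = 14
U(m) = 2 - sqrt(-2 + m)
(U(W(2))*(3 + c))*162 = ((2 - sqrt(-2 - 7))*(3 + 14))*162 = ((2 - sqrt(-9))*17)*162 = ((2 - 3*I)*17)*162 = (34 - 51*I)*162 = 5508 - 8262*I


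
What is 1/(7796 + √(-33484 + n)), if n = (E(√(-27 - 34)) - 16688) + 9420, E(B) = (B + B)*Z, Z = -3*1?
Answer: 1/(7796 + √6*√(-6792 - I*√61)) ≈ 0.00012818 + 3.319e-6*I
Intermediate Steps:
Z = -3
E(B) = -6*B (E(B) = (B + B)*(-3) = (2*B)*(-3) = -6*B)
n = -7268 - 6*I*√61 (n = (-6*√(-27 - 34) - 16688) + 9420 = (-6*I*√61 - 16688) + 9420 = (-16688 - 6*I*√61) + 9420 = -7268 - 6*I*√61 ≈ -7268.0 - 46.862*I)
1/(7796 + √(-33484 + n)) = 1/(7796 + √(-33484 + (-7268 - 6*I*√61))) = 1/(7796 + √(-40752 - 6*I*√61))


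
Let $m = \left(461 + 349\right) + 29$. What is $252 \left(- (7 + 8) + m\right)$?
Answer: $207648$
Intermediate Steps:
$m = 839$ ($m = 810 + 29 = 839$)
$252 \left(- (7 + 8) + m\right) = 252 \left(- (7 + 8) + 839\right) = 252 \left(\left(-1\right) 15 + 839\right) = 252 \left(-15 + 839\right) = 252 \cdot 824 = 207648$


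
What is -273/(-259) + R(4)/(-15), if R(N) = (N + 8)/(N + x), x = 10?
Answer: 1291/1295 ≈ 0.99691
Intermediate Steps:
R(N) = (8 + N)/(10 + N) (R(N) = (N + 8)/(N + 10) = (8 + N)/(10 + N))
-273/(-259) + R(4)/(-15) = -273/(-259) + ((8 + 4)/(10 + 4))/(-15) = -273*(-1/259) + (12/14)*(-1/15) = 39/37 + ((1/14)*12)*(-1/15) = 39/37 + (6/7)*(-1/15) = 39/37 - 2/35 = 1291/1295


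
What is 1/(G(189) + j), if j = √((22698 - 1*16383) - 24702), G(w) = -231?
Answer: -77/23916 - I*√227/7972 ≈ -0.0032196 - 0.0018899*I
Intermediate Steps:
j = 9*I*√227 (j = √((22698 - 16383) - 24702) = √(6315 - 24702) = √(-18387) = 9*I*√227 ≈ 135.6*I)
1/(G(189) + j) = 1/(-231 + 9*I*√227)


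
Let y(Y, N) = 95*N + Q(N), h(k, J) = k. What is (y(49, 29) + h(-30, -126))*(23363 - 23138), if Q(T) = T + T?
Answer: 626175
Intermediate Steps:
Q(T) = 2*T
y(Y, N) = 97*N (y(Y, N) = 95*N + 2*N = 97*N)
(y(49, 29) + h(-30, -126))*(23363 - 23138) = (97*29 - 30)*(23363 - 23138) = (2813 - 30)*225 = 2783*225 = 626175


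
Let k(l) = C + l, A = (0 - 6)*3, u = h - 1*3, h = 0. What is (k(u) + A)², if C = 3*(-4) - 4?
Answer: 1369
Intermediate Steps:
C = -16 (C = -12 - 4 = -16)
u = -3 (u = 0 - 1*3 = 0 - 3 = -3)
A = -18 (A = -6*3 = -18)
k(l) = -16 + l
(k(u) + A)² = ((-16 - 3) - 18)² = (-19 - 18)² = (-37)² = 1369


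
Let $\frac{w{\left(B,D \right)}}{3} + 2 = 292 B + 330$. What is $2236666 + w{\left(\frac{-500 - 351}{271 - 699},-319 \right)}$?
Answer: $\frac{239614919}{107} \approx 2.2394 \cdot 10^{6}$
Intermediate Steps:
$w{\left(B,D \right)} = 984 + 876 B$ ($w{\left(B,D \right)} = -6 + 3 \left(292 B + 330\right) = -6 + 3 \left(330 + 292 B\right) = -6 + \left(990 + 876 B\right) = 984 + 876 B$)
$2236666 + w{\left(\frac{-500 - 351}{271 - 699},-319 \right)} = 2236666 + \left(984 + 876 \frac{-500 - 351}{271 - 699}\right) = 2236666 + \left(984 + 876 \left(- \frac{851}{-428}\right)\right) = 2236666 + \left(984 + 876 \left(\left(-851\right) \left(- \frac{1}{428}\right)\right)\right) = 2236666 + \left(984 + 876 \cdot \frac{851}{428}\right) = 2236666 + \left(984 + \frac{186369}{107}\right) = 2236666 + \frac{291657}{107} = \frac{239614919}{107}$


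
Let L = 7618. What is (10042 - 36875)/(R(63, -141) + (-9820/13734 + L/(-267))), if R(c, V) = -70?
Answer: 16399336779/60656002 ≈ 270.37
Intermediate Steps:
(10042 - 36875)/(R(63, -141) + (-9820/13734 + L/(-267))) = (10042 - 36875)/(-70 + (-9820/13734 + 7618/(-267))) = -26833/(-70 + (-9820*1/13734 + 7618*(-1/267))) = -26833/(-70 + (-4910/6867 - 7618/267)) = -26833/(-70 - 17874592/611163) = -26833/(-60656002/611163) = -26833*(-611163/60656002) = 16399336779/60656002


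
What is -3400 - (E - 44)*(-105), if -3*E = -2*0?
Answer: -8020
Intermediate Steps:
E = 0 (E = -(-2)*0/3 = -1/3*0 = 0)
-3400 - (E - 44)*(-105) = -3400 - (0 - 44)*(-105) = -3400 - (-44)*(-105) = -3400 - 1*4620 = -3400 - 4620 = -8020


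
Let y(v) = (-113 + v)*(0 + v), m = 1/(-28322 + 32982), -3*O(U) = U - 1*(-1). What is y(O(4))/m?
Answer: 8015200/9 ≈ 8.9058e+5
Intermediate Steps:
O(U) = -⅓ - U/3 (O(U) = -(U - 1*(-1))/3 = -(U + 1)/3 = -(1 + U)/3 = -⅓ - U/3)
m = 1/4660 ≈ 0.00021459
y(v) = v*(-113 + v) (y(v) = (-113 + v)*v = v*(-113 + v))
y(O(4))/m = ((-⅓ - ⅓*4)*(-113 + (-⅓ - ⅓*4)))/(1/4660) = ((-⅓ - 4/3)*(-113 + (-⅓ - 4/3)))*4660 = -5*(-113 - 5/3)/3*4660 = -5/3*(-344/3)*4660 = (1720/9)*4660 = 8015200/9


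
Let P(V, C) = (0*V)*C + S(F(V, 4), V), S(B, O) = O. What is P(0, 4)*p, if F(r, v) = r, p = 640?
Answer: 0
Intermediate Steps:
P(V, C) = V (P(V, C) = (0*V)*C + V = 0*C + V = 0 + V = V)
P(0, 4)*p = 0*640 = 0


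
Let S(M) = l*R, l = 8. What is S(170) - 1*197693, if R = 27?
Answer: -197477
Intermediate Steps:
S(M) = 216 (S(M) = 8*27 = 216)
S(170) - 1*197693 = 216 - 1*197693 = 216 - 197693 = -197477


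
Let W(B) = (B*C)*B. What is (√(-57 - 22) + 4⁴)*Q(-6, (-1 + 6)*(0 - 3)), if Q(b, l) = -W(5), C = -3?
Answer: 19200 + 75*I*√79 ≈ 19200.0 + 666.61*I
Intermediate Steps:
W(B) = -3*B² (W(B) = (B*(-3))*B = (-3*B)*B = -3*B²)
Q(b, l) = 75 (Q(b, l) = -(-3)*5² = -(-3)*25 = -1*(-75) = 75)
(√(-57 - 22) + 4⁴)*Q(-6, (-1 + 6)*(0 - 3)) = (√(-57 - 22) + 4⁴)*75 = (√(-79) + 256)*75 = (I*√79 + 256)*75 = (256 + I*√79)*75 = 19200 + 75*I*√79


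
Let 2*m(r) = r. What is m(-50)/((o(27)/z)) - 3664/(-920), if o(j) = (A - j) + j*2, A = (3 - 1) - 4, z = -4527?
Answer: 521063/115 ≈ 4531.0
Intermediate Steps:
A = -2 (A = 2 - 4 = -2)
m(r) = r/2
o(j) = -2 + j (o(j) = (-2 - j) + j*2 = (-2 - j) + 2*j = -2 + j)
m(-50)/((o(27)/z)) - 3664/(-920) = ((½)*(-50))/(((-2 + 27)/(-4527))) - 3664/(-920) = -25/(25*(-1/4527)) - 3664*(-1/920) = -25/(-25/4527) + 458/115 = -25*(-4527/25) + 458/115 = 4527 + 458/115 = 521063/115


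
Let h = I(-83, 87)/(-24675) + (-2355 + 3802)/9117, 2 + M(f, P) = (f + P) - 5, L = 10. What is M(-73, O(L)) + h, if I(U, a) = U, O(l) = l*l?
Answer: 1511900312/74987325 ≈ 20.162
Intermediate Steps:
O(l) = l²
M(f, P) = -7 + P + f (M(f, P) = -2 + ((f + P) - 5) = -2 + ((P + f) - 5) = -2 + (-5 + P + f) = -7 + P + f)
h = 12153812/74987325 (h = -83/(-24675) + (-2355 + 3802)/9117 = -83*(-1/24675) + 1447*(1/9117) = 83/24675 + 1447/9117 = 12153812/74987325 ≈ 0.16208)
M(-73, O(L)) + h = (-7 + 10² - 73) + 12153812/74987325 = (-7 + 100 - 73) + 12153812/74987325 = 20 + 12153812/74987325 = 1511900312/74987325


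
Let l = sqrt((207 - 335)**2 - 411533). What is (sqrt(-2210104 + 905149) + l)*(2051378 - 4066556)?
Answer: 2015178*I*(-sqrt(395149) - 3*sqrt(144995)) ≈ -3.5688e+9*I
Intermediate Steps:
l = I*sqrt(395149) (l = sqrt((-128)**2 - 411533) = sqrt(16384 - 411533) = sqrt(-395149) = I*sqrt(395149) ≈ 628.61*I)
(sqrt(-2210104 + 905149) + l)*(2051378 - 4066556) = (sqrt(-2210104 + 905149) + I*sqrt(395149))*(2051378 - 4066556) = (sqrt(-1304955) + I*sqrt(395149))*(-2015178) = (3*I*sqrt(144995) + I*sqrt(395149))*(-2015178) = (I*sqrt(395149) + 3*I*sqrt(144995))*(-2015178) = -6045534*I*sqrt(144995) - 2015178*I*sqrt(395149)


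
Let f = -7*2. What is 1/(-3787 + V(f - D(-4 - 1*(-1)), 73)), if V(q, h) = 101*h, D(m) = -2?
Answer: 1/3586 ≈ 0.00027886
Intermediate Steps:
f = -14
1/(-3787 + V(f - D(-4 - 1*(-1)), 73)) = 1/(-3787 + 101*73) = 1/(-3787 + 7373) = 1/3586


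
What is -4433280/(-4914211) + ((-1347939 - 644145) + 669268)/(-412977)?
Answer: 8331439612736/2029456116147 ≈ 4.1053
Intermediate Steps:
-4433280/(-4914211) + ((-1347939 - 644145) + 669268)/(-412977) = -4433280*(-1/4914211) + (-1992084 + 669268)*(-1/412977) = 4433280/4914211 - 1322816*(-1/412977) = 4433280/4914211 + 1322816/412977 = 8331439612736/2029456116147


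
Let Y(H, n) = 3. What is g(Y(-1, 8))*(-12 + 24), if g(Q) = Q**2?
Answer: 108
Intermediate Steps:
g(Y(-1, 8))*(-12 + 24) = 3**2*(-12 + 24) = 9*12 = 108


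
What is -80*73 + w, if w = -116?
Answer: -5956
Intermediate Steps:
-80*73 + w = -80*73 - 116 = -5840 - 116 = -5956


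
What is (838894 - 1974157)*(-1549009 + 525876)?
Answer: 1161525038979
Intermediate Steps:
(838894 - 1974157)*(-1549009 + 525876) = -1135263*(-1023133) = 1161525038979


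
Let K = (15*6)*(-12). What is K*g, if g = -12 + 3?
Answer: 9720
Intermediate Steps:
K = -1080 (K = 90*(-12) = -1080)
g = -9
K*g = -1080*(-9) = 9720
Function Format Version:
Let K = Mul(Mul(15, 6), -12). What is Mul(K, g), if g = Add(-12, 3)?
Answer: 9720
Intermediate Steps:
K = -1080 (K = Mul(90, -12) = -1080)
g = -9
Mul(K, g) = Mul(-1080, -9) = 9720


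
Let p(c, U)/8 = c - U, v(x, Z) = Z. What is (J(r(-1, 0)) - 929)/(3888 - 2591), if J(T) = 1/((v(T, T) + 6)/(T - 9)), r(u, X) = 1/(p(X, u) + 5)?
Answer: -73507/102463 ≈ -0.71740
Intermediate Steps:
p(c, U) = -8*U + 8*c (p(c, U) = 8*(c - U) = -8*U + 8*c)
r(u, X) = 1/(5 - 8*u + 8*X) (r(u, X) = 1/((-8*u + 8*X) + 5) = 1/(5 - 8*u + 8*X))
J(T) = (-9 + T)/(6 + T) (J(T) = 1/((T + 6)/(T - 9)) = 1/((6 + T)/(-9 + T)) = (-9 + T)/(6 + T))
(J(r(-1, 0)) - 929)/(3888 - 2591) = ((-9 + 1/(5 - 8*(-1) + 8*0))/(6 + 1/(5 - 8*(-1) + 8*0)) - 929)/(3888 - 2591) = ((-9 + 1/(5 + 8 + 0))/(6 + 1/(5 + 8 + 0)) - 929)/1297 = ((-9 + 1/13)/(6 + 1/13) - 929)*(1/1297) = (-116/13/(79/13) - 929)*(1/1297) = ((13/79)*(-116/13) - 929)*(1/1297) = (-116/79 - 929)*(1/1297) = -73507/79*1/1297 = -73507/102463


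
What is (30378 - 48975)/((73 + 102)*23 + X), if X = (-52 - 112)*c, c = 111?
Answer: 18597/14179 ≈ 1.3116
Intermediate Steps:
X = -18204 (X = (-52 - 112)*111 = -164*111 = -18204)
(30378 - 48975)/((73 + 102)*23 + X) = (30378 - 48975)/((73 + 102)*23 - 18204) = -18597/(175*23 - 18204) = -18597/(4025 - 18204) = -18597/(-14179) = -18597*(-1/14179) = 18597/14179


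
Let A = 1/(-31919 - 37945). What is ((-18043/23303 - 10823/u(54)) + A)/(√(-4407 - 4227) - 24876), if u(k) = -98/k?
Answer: -46956997780149181/195897086651197540 - 67955134269391*I*√8634/7052295119443111440 ≈ -0.2397 - 0.00089536*I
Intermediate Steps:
A = -1/69864 (A = 1/(-69864) = -1/69864 ≈ -1.4314e-5)
((-18043/23303 - 10823/u(54)) + A)/(√(-4407 - 4227) - 24876) = ((-18043/23303 - 10823/((-98/54))) - 1/69864)/(√(-4407 - 4227) - 24876) = ((-18043*1/23303 - 10823/((-98*1/54))) - 1/69864)/(√(-8634) - 24876) = ((-18043/23303 - 10823/(-49/27)) - 1/69864)/(I*√8634 - 24876) = ((-18043/23303 - 10823*(-27/49)) - 1/69864)/(-24876 + I*√8634) = ((-18043/23303 + 292221/49) - 1/69864)/(-24876 + I*√8634) = (972677408/163121 - 1/69864)/(-24876 + I*√8634) = 67955134269391/(11396285544*(-24876 + I*√8634))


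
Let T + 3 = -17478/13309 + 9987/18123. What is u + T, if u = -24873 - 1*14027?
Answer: -3127849602044/80399669 ≈ -38904.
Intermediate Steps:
u = -38900 (u = -24873 - 14027 = -38900)
T = -302477944/80399669 (T = -3 + (-17478/13309 + 9987/18123) = -3 + (-17478*1/13309 + 9987*(1/18123)) = -3 + (-17478/13309 + 3329/6041) = -3 - 61278937/80399669 = -302477944/80399669 ≈ -3.7622)
u + T = -38900 - 302477944/80399669 = -3127849602044/80399669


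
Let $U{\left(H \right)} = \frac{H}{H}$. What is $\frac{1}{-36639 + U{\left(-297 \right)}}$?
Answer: $- \frac{1}{36638} \approx -2.7294 \cdot 10^{-5}$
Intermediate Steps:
$U{\left(H \right)} = 1$
$\frac{1}{-36639 + U{\left(-297 \right)}} = \frac{1}{-36639 + 1} = \frac{1}{-36638} = - \frac{1}{36638}$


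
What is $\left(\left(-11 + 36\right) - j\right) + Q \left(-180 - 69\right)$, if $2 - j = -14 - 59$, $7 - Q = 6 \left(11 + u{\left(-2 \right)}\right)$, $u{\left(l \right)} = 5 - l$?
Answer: $25099$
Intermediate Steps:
$Q = -101$ ($Q = 7 - 6 \left(11 + \left(5 - -2\right)\right) = 7 - 6 \left(11 + \left(5 + 2\right)\right) = 7 - 6 \left(11 + 7\right) = 7 - 6 \cdot 18 = 7 - 108 = -101$)
$j = 75$ ($j = 2 - \left(-14 - 59\right) = 2 - -73 = 2 + 73 = 75$)
$\left(\left(-11 + 36\right) - j\right) + Q \left(-180 - 69\right) = \left(\left(-11 + 36\right) - 75\right) - 101 \left(-180 - 69\right) = \left(25 - 75\right) - 101 \left(-180 - 69\right) = -50 - -25149 = -50 + 25149 = 25099$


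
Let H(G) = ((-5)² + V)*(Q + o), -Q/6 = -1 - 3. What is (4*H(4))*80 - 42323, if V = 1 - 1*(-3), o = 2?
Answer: 198957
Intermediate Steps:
Q = 24 (Q = -6*(-1 - 3) = -6*(-4) = 24)
V = 4 (V = 1 + 3 = 4)
H(G) = 754 (H(G) = ((-5)² + 4)*(24 + 2) = (25 + 4)*26 = 29*26 = 754)
(4*H(4))*80 - 42323 = (4*754)*80 - 42323 = 3016*80 - 42323 = 241280 - 42323 = 198957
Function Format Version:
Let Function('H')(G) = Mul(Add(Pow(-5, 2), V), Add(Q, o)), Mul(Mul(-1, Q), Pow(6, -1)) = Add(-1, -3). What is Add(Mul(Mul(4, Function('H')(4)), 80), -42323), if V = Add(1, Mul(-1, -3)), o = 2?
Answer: 198957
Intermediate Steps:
Q = 24 (Q = Mul(-6, Add(-1, -3)) = Mul(-6, -4) = 24)
V = 4 (V = Add(1, 3) = 4)
Function('H')(G) = 754 (Function('H')(G) = Mul(Add(Pow(-5, 2), 4), Add(24, 2)) = Mul(Add(25, 4), 26) = Mul(29, 26) = 754)
Add(Mul(Mul(4, Function('H')(4)), 80), -42323) = Add(Mul(Mul(4, 754), 80), -42323) = Add(Mul(3016, 80), -42323) = Add(241280, -42323) = 198957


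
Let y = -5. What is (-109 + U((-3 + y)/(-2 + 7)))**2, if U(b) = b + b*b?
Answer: 7295401/625 ≈ 11673.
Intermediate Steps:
U(b) = b + b**2
(-109 + U((-3 + y)/(-2 + 7)))**2 = (-109 + ((-3 - 5)/(-2 + 7))*(1 + (-3 - 5)/(-2 + 7)))**2 = (-109 + (-8/5)*(1 - 8/5))**2 = (-109 + (-8*1/5)*(1 - 8*1/5))**2 = (-109 - 8*(1 - 8/5)/5)**2 = (-109 - 8/5*(-3/5))**2 = (-109 + 24/25)**2 = (-2701/25)**2 = 7295401/625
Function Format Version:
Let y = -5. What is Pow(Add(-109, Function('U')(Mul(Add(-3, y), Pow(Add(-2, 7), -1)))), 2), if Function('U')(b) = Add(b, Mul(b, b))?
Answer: Rational(7295401, 625) ≈ 11673.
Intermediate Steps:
Function('U')(b) = Add(b, Pow(b, 2))
Pow(Add(-109, Function('U')(Mul(Add(-3, y), Pow(Add(-2, 7), -1)))), 2) = Pow(Add(-109, Mul(Mul(Add(-3, -5), Pow(Add(-2, 7), -1)), Add(1, Mul(Add(-3, -5), Pow(Add(-2, 7), -1))))), 2) = Pow(Add(-109, Mul(Mul(-8, Pow(5, -1)), Add(1, Mul(-8, Pow(5, -1))))), 2) = Pow(Add(-109, Mul(Mul(-8, Rational(1, 5)), Add(1, Mul(-8, Rational(1, 5))))), 2) = Pow(Add(-109, Mul(Rational(-8, 5), Add(1, Rational(-8, 5)))), 2) = Pow(Add(-109, Mul(Rational(-8, 5), Rational(-3, 5))), 2) = Pow(Add(-109, Rational(24, 25)), 2) = Pow(Rational(-2701, 25), 2) = Rational(7295401, 625)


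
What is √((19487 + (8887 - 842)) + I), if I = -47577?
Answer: I*√20045 ≈ 141.58*I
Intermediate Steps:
√((19487 + (8887 - 842)) + I) = √((19487 + (8887 - 842)) - 47577) = √((19487 + 8045) - 47577) = √(27532 - 47577) = √(-20045) = I*√20045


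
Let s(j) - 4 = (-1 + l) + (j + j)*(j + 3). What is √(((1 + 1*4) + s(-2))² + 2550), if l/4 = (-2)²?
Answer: 5*√118 ≈ 54.314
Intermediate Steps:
l = 16 (l = 4*(-2)² = 4*4 = 16)
s(j) = 19 + 2*j*(3 + j) (s(j) = 4 + ((-1 + 16) + (j + j)*(j + 3)) = 4 + (15 + (2*j)*(3 + j)) = 4 + (15 + 2*j*(3 + j)) = 19 + 2*j*(3 + j))
√(((1 + 1*4) + s(-2))² + 2550) = √(((1 + 1*4) + (19 + 2*(-2)² + 6*(-2)))² + 2550) = √(((1 + 4) + (19 + 2*4 - 12))² + 2550) = √((5 + (19 + 8 - 12))² + 2550) = √((5 + 15)² + 2550) = √(20² + 2550) = √(400 + 2550) = √2950 = 5*√118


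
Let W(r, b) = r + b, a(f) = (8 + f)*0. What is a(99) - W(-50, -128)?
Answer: 178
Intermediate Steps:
a(f) = 0
W(r, b) = b + r
a(99) - W(-50, -128) = 0 - (-128 - 50) = 0 - 1*(-178) = 0 + 178 = 178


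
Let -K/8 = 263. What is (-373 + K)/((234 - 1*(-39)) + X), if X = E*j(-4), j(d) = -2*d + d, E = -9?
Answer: -2477/237 ≈ -10.451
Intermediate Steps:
K = -2104 (K = -8*263 = -2104)
j(d) = -d
X = -36 (X = -(-9)*(-4) = -9*4 = -36)
(-373 + K)/((234 - 1*(-39)) + X) = (-373 - 2104)/((234 - 1*(-39)) - 36) = -2477/((234 + 39) - 36) = -2477/(273 - 36) = -2477/237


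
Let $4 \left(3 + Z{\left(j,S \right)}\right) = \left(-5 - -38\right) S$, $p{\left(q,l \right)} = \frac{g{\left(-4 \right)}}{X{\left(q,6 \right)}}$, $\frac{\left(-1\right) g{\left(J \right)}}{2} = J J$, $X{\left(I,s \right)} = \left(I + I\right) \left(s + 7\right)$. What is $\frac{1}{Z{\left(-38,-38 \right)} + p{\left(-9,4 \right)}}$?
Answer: $- \frac{234}{74029} \approx -0.0031609$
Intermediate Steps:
$X{\left(I,s \right)} = 2 I \left(7 + s\right)$
$g{\left(J \right)} = - 2 J^{2}$ ($g{\left(J \right)} = - 2 J J = - 2 J^{2}$)
$p{\left(q,l \right)} = - \frac{16}{13 q}$ ($p{\left(q,l \right)} = \frac{\left(-2\right) \left(-4\right)^{2}}{2 q \left(7 + 6\right)} = \frac{\left(-2\right) 16}{2 q 13} = - \frac{32}{26 q} = - 32 \frac{1}{26 q} = - \frac{16}{13 q}$)
$Z{\left(j,S \right)} = -3 + \frac{33 S}{4}$ ($Z{\left(j,S \right)} = -3 + \frac{\left(-5 - -38\right) S}{4} = -3 + \frac{\left(-5 + 38\right) S}{4} = -3 + \frac{33 S}{4}$)
$\frac{1}{Z{\left(-38,-38 \right)} + p{\left(-9,4 \right)}} = \frac{1}{\left(-3 + \frac{33}{4} \left(-38\right)\right) - \frac{16}{13 \left(-9\right)}} = \frac{1}{\left(-3 - \frac{627}{2}\right) - - \frac{16}{117}} = \frac{1}{- \frac{633}{2} + \frac{16}{117}} = \frac{1}{- \frac{74029}{234}} = - \frac{234}{74029}$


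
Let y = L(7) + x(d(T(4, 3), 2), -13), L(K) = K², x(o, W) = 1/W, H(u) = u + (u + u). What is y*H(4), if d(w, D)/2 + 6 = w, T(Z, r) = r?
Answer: 7632/13 ≈ 587.08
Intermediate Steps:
H(u) = 3*u (H(u) = u + 2*u = 3*u)
d(w, D) = -12 + 2*w
y = 636/13 (y = 7² + 1/(-13) = 49 - 1/13 = 636/13 ≈ 48.923)
y*H(4) = 636*(3*4)/13 = (636/13)*12 = 7632/13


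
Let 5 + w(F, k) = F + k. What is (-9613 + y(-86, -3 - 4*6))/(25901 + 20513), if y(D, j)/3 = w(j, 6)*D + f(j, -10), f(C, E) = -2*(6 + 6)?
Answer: -2977/46414 ≈ -0.064140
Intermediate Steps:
w(F, k) = -5 + F + k (w(F, k) = -5 + (F + k) = -5 + F + k)
f(C, E) = -24 (f(C, E) = -2*12 = -24)
y(D, j) = -72 + 3*D*(1 + j) (y(D, j) = 3*((-5 + j + 6)*D - 24) = 3*((1 + j)*D - 24) = 3*(D*(1 + j) - 24) = 3*(-24 + D*(1 + j)) = -72 + 3*D*(1 + j))
(-9613 + y(-86, -3 - 4*6))/(25901 + 20513) = (-9613 + (-72 + 3*(-86)*(1 + (-3 - 4*6))))/(25901 + 20513) = (-9613 + (-72 + 3*(-86)*(1 + (-3 - 24))))/46414 = (-9613 + (-72 + 3*(-86)*(1 - 27)))*(1/46414) = (-9613 + (-72 + 3*(-86)*(-26)))*(1/46414) = (-9613 + (-72 + 6708))*(1/46414) = (-9613 + 6636)*(1/46414) = -2977*1/46414 = -2977/46414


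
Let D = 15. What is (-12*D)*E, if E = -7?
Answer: 1260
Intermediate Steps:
(-12*D)*E = -12*15*(-7) = -180*(-7) = 1260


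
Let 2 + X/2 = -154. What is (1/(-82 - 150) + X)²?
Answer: 5239588225/53824 ≈ 97347.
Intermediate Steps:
X = -312 (X = -4 + 2*(-154) = -4 - 308 = -312)
(1/(-82 - 150) + X)² = (1/(-82 - 150) - 312)² = (1/(-232) - 312)² = (-1/232 - 312)² = (-72385/232)² = 5239588225/53824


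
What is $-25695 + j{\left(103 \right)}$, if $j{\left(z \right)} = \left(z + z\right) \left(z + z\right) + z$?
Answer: $16844$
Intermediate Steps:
$j{\left(z \right)} = z + 4 z^{2}$ ($j{\left(z \right)} = 2 z 2 z + z = 4 z^{2} + z = z + 4 z^{2}$)
$-25695 + j{\left(103 \right)} = -25695 + 103 \left(1 + 4 \cdot 103\right) = -25695 + 103 \left(1 + 412\right) = -25695 + 103 \cdot 413 = -25695 + 42539 = 16844$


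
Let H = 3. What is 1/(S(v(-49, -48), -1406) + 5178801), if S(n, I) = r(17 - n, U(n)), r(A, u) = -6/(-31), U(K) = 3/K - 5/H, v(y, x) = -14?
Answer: 31/160542837 ≈ 1.9309e-7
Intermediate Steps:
U(K) = -5/3 + 3/K (U(K) = 3/K - 5/3 = -5/3 + 3/K)
r(A, u) = 6/31 (r(A, u) = -6*(-1/31) = 6/31)
S(n, I) = 6/31
1/(S(v(-49, -48), -1406) + 5178801) = 1/(6/31 + 5178801) = 1/(160542837/31) = 31/160542837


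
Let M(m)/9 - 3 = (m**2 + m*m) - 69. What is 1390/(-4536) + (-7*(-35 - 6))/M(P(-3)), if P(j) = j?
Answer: -8807/9072 ≈ -0.97079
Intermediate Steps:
M(m) = -594 + 18*m**2 (M(m) = 27 + 9*((m**2 + m*m) - 69) = 27 + 9*((m**2 + m**2) - 69) = 27 + 9*(2*m**2 - 69) = 27 + 9*(-69 + 2*m**2) = 27 + (-621 + 18*m**2) = -594 + 18*m**2)
1390/(-4536) + (-7*(-35 - 6))/M(P(-3)) = 1390/(-4536) + (-7*(-35 - 6))/(-594 + 18*(-3)**2) = 1390*(-1/4536) + (-7*(-41))/(-594 + 18*9) = -695/2268 + 287/(-594 + 162) = -695/2268 + 287/(-432) = -695/2268 + 287*(-1/432) = -695/2268 - 287/432 = -8807/9072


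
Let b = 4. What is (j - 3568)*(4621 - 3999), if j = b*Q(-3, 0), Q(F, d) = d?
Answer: -2219296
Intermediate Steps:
j = 0 (j = 4*0 = 0)
(j - 3568)*(4621 - 3999) = (0 - 3568)*(4621 - 3999) = -3568*622 = -2219296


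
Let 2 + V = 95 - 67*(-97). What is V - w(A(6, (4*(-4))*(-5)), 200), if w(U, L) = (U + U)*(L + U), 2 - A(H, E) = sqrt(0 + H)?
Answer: 5772 + 408*sqrt(6) ≈ 6771.4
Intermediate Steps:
A(H, E) = 2 - sqrt(H) (A(H, E) = 2 - sqrt(0 + H) = 2 - sqrt(H))
w(U, L) = 2*U*(L + U) (w(U, L) = (2*U)*(L + U) = 2*U*(L + U))
V = 6592 (V = -2 + (95 - 67*(-97)) = -2 + (95 + 6499) = -2 + 6594 = 6592)
V - w(A(6, (4*(-4))*(-5)), 200) = 6592 - 2*(2 - sqrt(6))*(200 + (2 - sqrt(6))) = 6592 - 2*(2 - sqrt(6))*(202 - sqrt(6))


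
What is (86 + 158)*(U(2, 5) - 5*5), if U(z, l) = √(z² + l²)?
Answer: -6100 + 244*√29 ≈ -4786.0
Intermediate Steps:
U(z, l) = √(l² + z²)
(86 + 158)*(U(2, 5) - 5*5) = (86 + 158)*(√(5² + 2²) - 5*5) = 244*(√(25 + 4) - 25) = 244*(√29 - 25) = 244*(-25 + √29) = -6100 + 244*√29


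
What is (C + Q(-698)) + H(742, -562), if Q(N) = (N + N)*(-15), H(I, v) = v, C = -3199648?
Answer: -3179270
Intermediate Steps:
Q(N) = -30*N (Q(N) = (2*N)*(-15) = -30*N)
(C + Q(-698)) + H(742, -562) = (-3199648 - 30*(-698)) - 562 = (-3199648 + 20940) - 562 = -3178708 - 562 = -3179270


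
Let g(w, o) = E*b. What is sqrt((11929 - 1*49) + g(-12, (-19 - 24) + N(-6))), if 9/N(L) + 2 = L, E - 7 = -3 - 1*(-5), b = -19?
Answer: 3*sqrt(1301) ≈ 108.21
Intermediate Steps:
E = 9 (E = 7 + (-3 - 1*(-5)) = 7 + (-3 + 5) = 7 + 2 = 9)
N(L) = 9/(-2 + L)
g(w, o) = -171 (g(w, o) = 9*(-19) = -171)
sqrt((11929 - 1*49) + g(-12, (-19 - 24) + N(-6))) = sqrt((11929 - 1*49) - 171) = sqrt((11929 - 49) - 171) = sqrt(11880 - 171) = sqrt(11709) = 3*sqrt(1301)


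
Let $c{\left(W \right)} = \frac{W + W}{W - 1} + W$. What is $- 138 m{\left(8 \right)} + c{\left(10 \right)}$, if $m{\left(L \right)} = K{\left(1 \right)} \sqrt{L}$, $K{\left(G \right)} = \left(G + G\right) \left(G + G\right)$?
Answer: $\frac{110}{9} - 1104 \sqrt{2} \approx -1549.1$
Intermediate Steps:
$K{\left(G \right)} = 4 G^{2}$ ($K{\left(G \right)} = 2 G 2 G = 4 G^{2}$)
$m{\left(L \right)} = 4 \sqrt{L}$ ($m{\left(L \right)} = 4 \cdot 1^{2} \sqrt{L} = 4 \cdot 1 \sqrt{L} = 4 \sqrt{L}$)
$c{\left(W \right)} = W + \frac{2 W}{-1 + W}$ ($c{\left(W \right)} = \frac{2 W}{-1 + W} + W = W + \frac{2 W}{-1 + W}$)
$- 138 m{\left(8 \right)} + c{\left(10 \right)} = - 138 \cdot 4 \sqrt{8} + \frac{10 \left(1 + 10\right)}{-1 + 10} = - 138 \cdot 4 \cdot 2 \sqrt{2} + 10 \cdot \frac{1}{9} \cdot 11 = - 138 \cdot 8 \sqrt{2} + 10 \cdot \frac{1}{9} \cdot 11 = - 1104 \sqrt{2} + \frac{110}{9} = \frac{110}{9} - 1104 \sqrt{2}$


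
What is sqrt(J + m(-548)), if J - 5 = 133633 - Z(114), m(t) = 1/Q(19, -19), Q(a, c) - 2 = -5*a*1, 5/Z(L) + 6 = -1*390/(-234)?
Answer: 2*sqrt(48834449079)/1209 ≈ 365.57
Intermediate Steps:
Z(L) = -15/13 (Z(L) = 5/(-6 - 1*390/(-234)) = 5/(-6 - 390*(-1/234)) = 5/(-6 + 5/3) = 5/(-13/3) = 5*(-3/13) = -15/13)
Q(a, c) = 2 - 5*a (Q(a, c) = 2 - 5*a*1 = 2 - 5*a)
m(t) = -1/93 (m(t) = 1/(2 - 5*19) = 1/(2 - 95) = 1/(-93) = -1/93)
J = 1737309/13 (J = 5 + (133633 - 1*(-15/13)) = 5 + (133633 + 15/13) = 5 + 1737244/13 = 1737309/13 ≈ 1.3364e+5)
sqrt(J + m(-548)) = sqrt(1737309/13 - 1/93) = sqrt(161569724/1209) = 2*sqrt(48834449079)/1209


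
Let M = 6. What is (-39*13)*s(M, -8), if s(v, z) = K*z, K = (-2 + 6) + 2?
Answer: 24336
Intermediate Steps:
K = 6 (K = 4 + 2 = 6)
s(v, z) = 6*z
(-39*13)*s(M, -8) = (-39*13)*(6*(-8)) = -507*(-48) = 24336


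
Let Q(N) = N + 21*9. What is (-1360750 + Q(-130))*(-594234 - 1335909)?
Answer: 2626328208813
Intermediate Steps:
Q(N) = 189 + N (Q(N) = N + 189 = 189 + N)
(-1360750 + Q(-130))*(-594234 - 1335909) = (-1360750 + (189 - 130))*(-594234 - 1335909) = (-1360750 + 59)*(-1930143) = -1360691*(-1930143) = 2626328208813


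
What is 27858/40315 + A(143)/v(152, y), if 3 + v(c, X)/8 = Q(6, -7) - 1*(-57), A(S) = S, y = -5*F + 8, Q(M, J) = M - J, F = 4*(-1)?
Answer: 20696933/21608840 ≈ 0.95780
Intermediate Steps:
F = -4
y = 28 (y = -5*(-4) + 8 = 20 + 8 = 28)
v(c, X) = 536 (v(c, X) = -24 + 8*((6 - 1*(-7)) - 1*(-57)) = -24 + 8*((6 + 7) + 57) = -24 + 8*(13 + 57) = -24 + 8*70 = -24 + 560 = 536)
27858/40315 + A(143)/v(152, y) = 27858/40315 + 143/536 = 20696933/21608840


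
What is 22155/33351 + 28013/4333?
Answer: 343419726/48169961 ≈ 7.1293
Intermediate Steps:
22155/33351 + 28013/4333 = 22155*(1/33351) + 28013*(1/4333) = 7385/11117 + 28013/4333 = 343419726/48169961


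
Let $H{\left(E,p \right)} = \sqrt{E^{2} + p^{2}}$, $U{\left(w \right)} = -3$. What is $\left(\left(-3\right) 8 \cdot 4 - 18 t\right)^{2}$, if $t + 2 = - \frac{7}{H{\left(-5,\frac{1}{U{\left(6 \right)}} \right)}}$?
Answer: $\frac{478242}{113} - \frac{22680 \sqrt{226}}{113} \approx 1214.9$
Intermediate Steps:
$t = -2 - \frac{21 \sqrt{226}}{226}$ ($t = -2 - \frac{7}{\sqrt{\left(-5\right)^{2} + \left(\frac{1}{-3}\right)^{2}}} = -2 - \frac{7}{\sqrt{25 + \left(- \frac{1}{3}\right)^{2}}} = -2 - \frac{7}{\sqrt{25 + \frac{1}{9}}} = -2 - \frac{7}{\sqrt{\frac{226}{9}}} = -2 - \frac{7}{\frac{1}{3} \sqrt{226}} = -2 - 7 \frac{3 \sqrt{226}}{226} = -2 - \frac{21 \sqrt{226}}{226} \approx -3.3969$)
$\left(\left(-3\right) 8 \cdot 4 - 18 t\right)^{2} = \left(\left(-3\right) 8 \cdot 4 - 18 \left(-2 - \frac{21 \sqrt{226}}{226}\right)\right)^{2} = \left(\left(-24\right) 4 + \left(36 + \frac{189 \sqrt{226}}{113}\right)\right)^{2} = \left(-96 + \left(36 + \frac{189 \sqrt{226}}{113}\right)\right)^{2} = \left(-60 + \frac{189 \sqrt{226}}{113}\right)^{2}$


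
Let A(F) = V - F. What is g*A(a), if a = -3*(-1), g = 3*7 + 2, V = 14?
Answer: 253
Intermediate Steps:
g = 23 (g = 21 + 2 = 23)
a = 3
A(F) = 14 - F
g*A(a) = 23*(14 - 1*3) = 23*(14 - 3) = 23*11 = 253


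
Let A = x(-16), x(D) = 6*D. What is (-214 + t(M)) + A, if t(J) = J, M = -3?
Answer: -313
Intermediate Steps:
A = -96 (A = 6*(-16) = -96)
(-214 + t(M)) + A = (-214 - 3) - 96 = -217 - 96 = -313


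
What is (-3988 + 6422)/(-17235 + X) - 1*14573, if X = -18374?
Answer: -518932391/35609 ≈ -14573.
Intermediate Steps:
(-3988 + 6422)/(-17235 + X) - 1*14573 = (-3988 + 6422)/(-17235 - 18374) - 1*14573 = 2434/(-35609) - 14573 = 2434*(-1/35609) - 14573 = -2434/35609 - 14573 = -518932391/35609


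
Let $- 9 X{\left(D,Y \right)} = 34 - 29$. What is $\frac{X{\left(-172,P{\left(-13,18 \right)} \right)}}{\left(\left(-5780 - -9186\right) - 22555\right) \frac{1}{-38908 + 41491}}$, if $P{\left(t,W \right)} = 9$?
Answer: $\frac{1435}{19149} \approx 0.074939$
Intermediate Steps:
$X{\left(D,Y \right)} = - \frac{5}{9}$ ($X{\left(D,Y \right)} = - \frac{34 - 29}{9} = \left(- \frac{1}{9}\right) 5 = - \frac{5}{9}$)
$\frac{X{\left(-172,P{\left(-13,18 \right)} \right)}}{\left(\left(-5780 - -9186\right) - 22555\right) \frac{1}{-38908 + 41491}} = - \frac{5}{9 \frac{\left(-5780 - -9186\right) - 22555}{-38908 + 41491}} = - \frac{5}{9 \frac{\left(-5780 + 9186\right) - 22555}{2583}} = - \frac{5}{9 \left(3406 - 22555\right) \frac{1}{2583}} = - \frac{5}{9 \left(\left(-19149\right) \frac{1}{2583}\right)} = - \frac{5}{9 \left(- \frac{6383}{861}\right)} = \left(- \frac{5}{9}\right) \left(- \frac{861}{6383}\right) = \frac{1435}{19149}$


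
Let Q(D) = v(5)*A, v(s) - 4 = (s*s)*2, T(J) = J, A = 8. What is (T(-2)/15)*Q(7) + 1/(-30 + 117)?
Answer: -25051/435 ≈ -57.589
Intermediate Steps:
v(s) = 4 + 2*s² (v(s) = 4 + (s*s)*2 = 4 + s²*2 = 4 + 2*s²)
Q(D) = 432 (Q(D) = (4 + 2*5²)*8 = (4 + 2*25)*8 = (4 + 50)*8 = 54*8 = 432)
(T(-2)/15)*Q(7) + 1/(-30 + 117) = -2/15*432 + 1/(-30 + 117) = -2*1/15*432 + 1/87 = -2/15*432 + 1/87 = -288/5 + 1/87 = -25051/435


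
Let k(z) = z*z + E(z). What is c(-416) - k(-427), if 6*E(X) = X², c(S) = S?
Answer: -1278799/6 ≈ -2.1313e+5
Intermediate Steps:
E(X) = X²/6
k(z) = 7*z²/6 (k(z) = z*z + z²/6 = z² + z²/6 = 7*z²/6)
c(-416) - k(-427) = -416 - 7*(-427)²/6 = -416 - 7*182329/6 = -416 - 1*1276303/6 = -416 - 1276303/6 = -1278799/6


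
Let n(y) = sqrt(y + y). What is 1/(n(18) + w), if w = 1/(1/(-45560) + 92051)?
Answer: 4193843559/25163106914 ≈ 0.16667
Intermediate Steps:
n(y) = sqrt(2)*sqrt(y) (n(y) = sqrt(2*y) = sqrt(2)*sqrt(y))
w = 45560/4193843559 (w = 1/(-1/45560 + 92051) = 1/(4193843559/45560) = 45560/4193843559 ≈ 1.0864e-5)
1/(n(18) + w) = 1/(sqrt(2)*sqrt(18) + 45560/4193843559) = 1/(sqrt(2)*(3*sqrt(2)) + 45560/4193843559) = 1/(6 + 45560/4193843559) = 1/(25163106914/4193843559) = 4193843559/25163106914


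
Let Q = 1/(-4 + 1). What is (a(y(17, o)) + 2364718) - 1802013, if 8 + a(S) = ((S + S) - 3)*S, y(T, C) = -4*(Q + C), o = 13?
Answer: 5111849/9 ≈ 5.6798e+5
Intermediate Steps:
Q = -⅓ (Q = 1/(-3) = -⅓ ≈ -0.33333)
y(T, C) = 4/3 - 4*C (y(T, C) = -4*(-⅓ + C) = 4/3 - 4*C)
a(S) = -8 + S*(-3 + 2*S) (a(S) = -8 + ((S + S) - 3)*S = -8 + (2*S - 3)*S = -8 + (-3 + 2*S)*S = -8 + S*(-3 + 2*S))
(a(y(17, o)) + 2364718) - 1802013 = ((-8 - 3*(4/3 - 4*13) + 2*(4/3 - 4*13)²) + 2364718) - 1802013 = ((-8 - 3*(4/3 - 52) + 2*(4/3 - 52)²) + 2364718) - 1802013 = ((-8 - 3*(-152/3) + 2*(-152/3)²) + 2364718) - 1802013 = ((-8 + 152 + 2*(23104/9)) + 2364718) - 1802013 = ((-8 + 152 + 46208/9) + 2364718) - 1802013 = (47504/9 + 2364718) - 1802013 = 21329966/9 - 1802013 = 5111849/9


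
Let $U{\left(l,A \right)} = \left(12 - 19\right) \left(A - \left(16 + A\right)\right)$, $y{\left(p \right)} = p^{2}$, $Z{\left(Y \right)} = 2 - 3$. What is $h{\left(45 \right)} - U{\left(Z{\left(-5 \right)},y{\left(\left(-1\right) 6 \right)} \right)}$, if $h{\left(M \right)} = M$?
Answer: $-67$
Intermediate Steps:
$Z{\left(Y \right)} = -1$
$U{\left(l,A \right)} = 112$ ($U{\left(l,A \right)} = \left(-7\right) \left(-16\right) = 112$)
$h{\left(45 \right)} - U{\left(Z{\left(-5 \right)},y{\left(\left(-1\right) 6 \right)} \right)} = 45 - 112 = -67$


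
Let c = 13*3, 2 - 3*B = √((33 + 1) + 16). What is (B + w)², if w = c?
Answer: 1579 - 1190*√2/9 ≈ 1392.0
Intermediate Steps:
B = ⅔ - 5*√2/3 (B = ⅔ - √((33 + 1) + 16)/3 = ⅔ - √(34 + 16)/3 = ⅔ - 5*√2/3 ≈ -1.6904)
c = 39
w = 39
(B + w)² = ((⅔ - 5*√2/3) + 39)² = (119/3 - 5*√2/3)²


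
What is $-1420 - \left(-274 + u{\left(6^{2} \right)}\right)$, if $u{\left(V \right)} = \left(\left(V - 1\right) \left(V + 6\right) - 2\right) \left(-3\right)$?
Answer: $3258$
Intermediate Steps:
$u{\left(V \right)} = 6 - 3 \left(-1 + V\right) \left(6 + V\right)$ ($u{\left(V \right)} = \left(\left(-1 + V\right) \left(6 + V\right) - 2\right) \left(-3\right) = \left(-2 + \left(-1 + V\right) \left(6 + V\right)\right) \left(-3\right) = 6 - 3 \left(-1 + V\right) \left(6 + V\right)$)
$-1420 - \left(-274 + u{\left(6^{2} \right)}\right) = -1420 - \left(-250 - 3888 - 540\right) = -1420 + \left(274 - \left(24 - 540 - 3888\right)\right) = -1420 + \left(274 - -4404\right) = -1420 + \left(274 + 4404\right) = -1420 + 4678 = 3258$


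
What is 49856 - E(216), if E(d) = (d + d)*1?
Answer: 49424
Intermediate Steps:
E(d) = 2*d (E(d) = (2*d)*1 = 2*d)
49856 - E(216) = 49856 - 2*216 = 49856 - 1*432 = 49856 - 432 = 49424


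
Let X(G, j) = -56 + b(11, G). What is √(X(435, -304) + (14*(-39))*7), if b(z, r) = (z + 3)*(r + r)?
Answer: √8302 ≈ 91.115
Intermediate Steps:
b(z, r) = 2*r*(3 + z) (b(z, r) = (3 + z)*(2*r) = 2*r*(3 + z))
X(G, j) = -56 + 28*G (X(G, j) = -56 + 2*G*(3 + 11) = -56 + 2*G*14 = -56 + 28*G)
√(X(435, -304) + (14*(-39))*7) = √((-56 + 28*435) + (14*(-39))*7) = √((-56 + 12180) - 546*7) = √(12124 - 3822) = √8302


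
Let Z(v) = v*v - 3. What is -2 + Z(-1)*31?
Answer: -64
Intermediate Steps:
Z(v) = -3 + v² (Z(v) = v² - 3 = -3 + v²)
-2 + Z(-1)*31 = -2 + (-3 + (-1)²)*31 = -2 + (-3 + 1)*31 = -2 - 2*31 = -2 - 62 = -64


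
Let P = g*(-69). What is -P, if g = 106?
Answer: 7314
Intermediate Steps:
P = -7314 (P = 106*(-69) = -7314)
-P = -1*(-7314) = 7314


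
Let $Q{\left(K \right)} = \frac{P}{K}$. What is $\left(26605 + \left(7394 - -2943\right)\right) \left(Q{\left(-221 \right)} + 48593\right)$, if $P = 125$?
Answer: $\frac{396717478176}{221} \approx 1.7951 \cdot 10^{9}$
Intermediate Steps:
$Q{\left(K \right)} = \frac{125}{K}$
$\left(26605 + \left(7394 - -2943\right)\right) \left(Q{\left(-221 \right)} + 48593\right) = \left(26605 + \left(7394 - -2943\right)\right) \left(\frac{125}{-221} + 48593\right) = \left(26605 + \left(7394 + 2943\right)\right) \left(125 \left(- \frac{1}{221}\right) + 48593\right) = \left(26605 + 10337\right) \left(- \frac{125}{221} + 48593\right) = 36942 \cdot \frac{10738928}{221} = \frac{396717478176}{221}$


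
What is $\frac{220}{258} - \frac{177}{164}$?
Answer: $- \frac{4793}{21156} \approx -0.22656$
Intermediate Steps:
$\frac{220}{258} - \frac{177}{164} = 220 \cdot \frac{1}{258} - \frac{177}{164} = \frac{110}{129} - \frac{177}{164} = - \frac{4793}{21156}$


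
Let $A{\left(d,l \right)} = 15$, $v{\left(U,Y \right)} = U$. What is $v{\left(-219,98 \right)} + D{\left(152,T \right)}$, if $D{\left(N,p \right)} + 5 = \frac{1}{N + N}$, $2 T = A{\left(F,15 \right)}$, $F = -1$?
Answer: $- \frac{68095}{304} \approx -224.0$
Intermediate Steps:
$T = \frac{15}{2}$ ($T = \frac{1}{2} \cdot 15 = \frac{15}{2} \approx 7.5$)
$D{\left(N,p \right)} = -5 + \frac{1}{2 N}$ ($D{\left(N,p \right)} = -5 + \frac{1}{N + N} = -5 + \frac{1}{2 N}$)
$v{\left(-219,98 \right)} + D{\left(152,T \right)} = -219 - \left(5 - \frac{1}{2 \cdot 152}\right) = -219 + \left(-5 + \frac{1}{2} \cdot \frac{1}{152}\right) = -219 + \left(-5 + \frac{1}{304}\right) = -219 - \frac{1519}{304} = - \frac{68095}{304}$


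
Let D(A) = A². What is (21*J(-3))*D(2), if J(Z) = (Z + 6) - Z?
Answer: 504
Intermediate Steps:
J(Z) = 6 (J(Z) = (6 + Z) - Z = 6)
(21*J(-3))*D(2) = (21*6)*2² = 126*4 = 504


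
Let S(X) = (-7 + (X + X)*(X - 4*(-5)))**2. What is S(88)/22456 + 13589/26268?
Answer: 2371012841213/147468552 ≈ 16078.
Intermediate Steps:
S(X) = (-7 + 2*X*(20 + X))**2 (S(X) = (-7 + (2*X)*(X + 20))**2 = (-7 + (2*X)*(20 + X))**2 = (-7 + 2*X*(20 + X))**2)
S(88)/22456 + 13589/26268 = (-7 + 2*88**2 + 40*88)**2/22456 + 13589/26268 = (-7 + 2*7744 + 3520)**2*(1/22456) + 13589*(1/26268) = (-7 + 15488 + 3520)**2*(1/22456) + 13589/26268 = 19001**2*(1/22456) + 13589/26268 = 361038001*(1/22456) + 13589/26268 = 361038001/22456 + 13589/26268 = 2371012841213/147468552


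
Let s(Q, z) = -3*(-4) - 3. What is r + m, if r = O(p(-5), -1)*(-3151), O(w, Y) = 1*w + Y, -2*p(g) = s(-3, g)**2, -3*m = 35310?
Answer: 237993/2 ≈ 1.1900e+5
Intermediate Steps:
m = -11770 (m = -1/3*35310 = -11770)
s(Q, z) = 9 (s(Q, z) = 12 - 3 = 9)
p(g) = -81/2 (p(g) = -1/2*9**2 = -1/2*81 = -81/2)
O(w, Y) = Y + w (O(w, Y) = w + Y = Y + w)
r = 261533/2 (r = (-1 - 81/2)*(-3151) = -83/2*(-3151) = 261533/2 ≈ 1.3077e+5)
r + m = 261533/2 - 11770 = 237993/2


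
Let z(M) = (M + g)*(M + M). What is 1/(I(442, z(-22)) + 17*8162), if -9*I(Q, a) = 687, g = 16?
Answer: 3/416033 ≈ 7.2110e-6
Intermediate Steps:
z(M) = 2*M*(16 + M) (z(M) = (M + 16)*(M + M) = (16 + M)*(2*M) = 2*M*(16 + M))
I(Q, a) = -229/3 (I(Q, a) = -⅑*687 = -229/3)
1/(I(442, z(-22)) + 17*8162) = 1/(-229/3 + 17*8162) = 1/(-229/3 + 138754) = 1/(416033/3) = 3/416033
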